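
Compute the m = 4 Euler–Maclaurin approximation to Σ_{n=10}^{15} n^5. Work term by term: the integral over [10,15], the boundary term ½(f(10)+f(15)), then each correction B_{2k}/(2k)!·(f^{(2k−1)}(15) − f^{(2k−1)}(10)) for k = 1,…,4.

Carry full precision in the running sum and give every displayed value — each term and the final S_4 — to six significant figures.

S_4 ≈ 2.17838e+06

∫_10^15 x^5 dx evaluates to 1.73177e+06.
Boundary: ½(f(10) + f(15)) = ½(100000 + 759375) = 429688.
So far: 2.16146e+06.
Correction k=1: B_{2}/2! · (f^{(1)}(15) − f^{(1)}(10)) = 1/12 · (253125 − 50000.0) = 16927.1.
Partial sum through k=1: 2.17839e+06.
Correction k=2: B_{4}/4! · (f^{(3)}(15) − f^{(3)}(10)) = −1/720 · (13500.0 − 6000.00) = -10.4167.
Partial sum through k=2: 2.17838e+06.
Correction k=3: B_{6}/6! · (f^{(5)}(15) − f^{(5)}(10)) = 1/30240 · (120.000 − 120.000) = 0.00000.
Partial sum through k=3: 2.17838e+06.
Correction k=4: B_{8}/8! · (f^{(7)}(15) − f^{(7)}(10)) = −1/1209600 · (0.00000 − 0.00000) = 0.00000.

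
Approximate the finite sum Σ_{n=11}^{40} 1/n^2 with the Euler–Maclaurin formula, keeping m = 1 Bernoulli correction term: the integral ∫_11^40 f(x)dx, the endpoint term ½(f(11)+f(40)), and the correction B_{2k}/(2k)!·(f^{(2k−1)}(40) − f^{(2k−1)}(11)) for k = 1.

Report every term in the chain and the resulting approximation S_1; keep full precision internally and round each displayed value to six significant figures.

S_1 ≈ 0.0704764

Integral: ∫_11^40 1/x^2 dx = 0.0659091.
Boundary: ½(f(11) + f(40)) = ½(0.00826446 + 0.000625000) = 0.00444473.
Integral + boundary = 0.0703538.
Order-1 term: 1/12 · (-3.12500e-05 − (-0.00150263)) = 0.000122615.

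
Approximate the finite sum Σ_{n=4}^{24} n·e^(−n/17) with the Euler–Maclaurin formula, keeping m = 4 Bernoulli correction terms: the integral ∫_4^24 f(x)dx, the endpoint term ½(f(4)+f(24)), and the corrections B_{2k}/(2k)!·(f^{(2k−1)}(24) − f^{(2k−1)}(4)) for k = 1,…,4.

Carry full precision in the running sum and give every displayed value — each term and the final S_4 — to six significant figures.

Integral: ∫_4^24 x·e^(−x/17) dx = 112.283.
Boundary: ½(f(4) + f(24)) = ½(3.16135 + 5.84911) = 4.50523.
Integral + boundary = 116.788.
k=1: B_{2}/(2)! × [f^{(1)}(24) − f^{(1)}(4)] = 1/12 × (-0.100352 − 0.604376) = -0.0587274.
After k=1: 116.729.
k=2: B_{4}/(4)! × [f^{(3)}(24) − f^{(3)}(4)] = −1/720 × (0.00133935 − 0.00756074) = 8.64081e-06.
After k=2: 116.729.
k=3: B_{6}/(6)! × [f^{(5)}(24) − f^{(5)}(4)] = 1/30240 × (1.04704e-05 − 4.50872e-05) = -1.14474e-09.
After k=3: 116.729.
k=4: B_{8}/(8)! × [f^{(7)}(24) − f^{(7)}(4)] = −1/1209600 × (5.64234e-08 − 2.21497e-07) = 1.36470e-13.

S_4 ≈ 116.729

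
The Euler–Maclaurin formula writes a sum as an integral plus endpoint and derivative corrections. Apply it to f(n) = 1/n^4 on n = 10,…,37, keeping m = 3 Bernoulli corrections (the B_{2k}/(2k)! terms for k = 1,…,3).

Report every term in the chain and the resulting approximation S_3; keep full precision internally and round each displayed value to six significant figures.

S_3 ≈ 0.000380331

The integral term ∫_10^37 1/x^4 dx = 0.000326753.
Boundary: ½(f(10) + f(37)) = ½(0.000100000 + 5.33572e-07) = 5.02668e-05.
Integral + boundary = 0.000377019.
Correction k=1: B_{2}/2! · (f^{(1)}(37) − f^{(1)}(10)) = 1/12 · (-5.76835e-08 − (-4.00000e-05)) = 3.32853e-06.
Running total after k=1: 0.000380348.
Correction k=2: B_{4}/4! · (f^{(3)}(37) − f^{(3)}(10)) = −1/720 · (-1.26406e-09 − (-1.20000e-05)) = -1.66649e-08.
Running total after k=2: 0.000380331.
Correction k=3: B_{6}/6! · (f^{(5)}(37) − f^{(5)}(10)) = 1/30240 · (-5.17075e-11 − (-6.72000e-06)) = 2.22221e-10.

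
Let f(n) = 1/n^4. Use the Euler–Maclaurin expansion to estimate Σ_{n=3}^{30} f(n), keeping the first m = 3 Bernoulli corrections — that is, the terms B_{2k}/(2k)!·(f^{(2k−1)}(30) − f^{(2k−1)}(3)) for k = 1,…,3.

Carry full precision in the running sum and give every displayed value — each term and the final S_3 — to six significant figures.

S_3 ≈ 0.0198136

The integral term ∫_3^30 1/x^4 dx = 0.0123333.
½[f(3) + f(30)] = ½[0.0123457 + 1.23457e-06] = 0.00617346.
Integral + boundary = 0.0185068.
Correction k=1: B_{2}/2! · (f^{(1)}(30) − f^{(1)}(3)) = 1/12 · (-1.64609e-07 − (-0.0164609)) = 0.00137173.
Partial sum through k=1: 0.0198785.
Correction k=2: B_{4}/4! · (f^{(3)}(30) − f^{(3)}(3)) = −1/720 · (-5.48697e-09 − (-0.0548697)) = -7.62079e-05.
Partial sum through k=2: 0.0198023.
Correction k=3: B_{6}/6! · (f^{(5)}(30) − f^{(5)}(3)) = 1/30240 · (-3.41411e-10 − (-0.341411)) = 1.12901e-05.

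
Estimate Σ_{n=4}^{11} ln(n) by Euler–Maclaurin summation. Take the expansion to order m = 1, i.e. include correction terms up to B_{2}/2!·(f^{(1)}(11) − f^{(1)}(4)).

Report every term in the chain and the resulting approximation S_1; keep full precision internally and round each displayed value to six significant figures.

S_1 ≈ 15.7105

The integral term ∫_4^11 ln(x) dx = 13.8317.
Endpoint term: (f(4) + f(11))/2 = (1.38629 + 2.39790)/2 = 1.89209.
So far: 15.7238.
k=1: B_{2}/(2)! × [f^{(1)}(11) − f^{(1)}(4)] = 1/12 × (0.0909091 − 0.250000) = -0.0132576.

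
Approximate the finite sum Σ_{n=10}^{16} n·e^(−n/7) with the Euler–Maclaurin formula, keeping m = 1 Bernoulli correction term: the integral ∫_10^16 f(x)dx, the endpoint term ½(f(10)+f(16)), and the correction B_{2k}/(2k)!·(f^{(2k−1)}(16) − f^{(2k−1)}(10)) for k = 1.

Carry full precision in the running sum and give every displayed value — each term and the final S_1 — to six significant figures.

Integral: ∫_10^16 x·e^(−x/7) dx = 12.1445.
Endpoint term: (f(10) + f(16))/2 = (2.39651 + 1.62722)/2 = 2.01187.
Running total after boundary: 14.1564.
Correction k=1: B_{2}/2! · (f^{(1)}(16) − f^{(1)}(10)) = 1/12 · (-0.130759 − (-0.102708)) = -0.00233761.

S_1 ≈ 14.1541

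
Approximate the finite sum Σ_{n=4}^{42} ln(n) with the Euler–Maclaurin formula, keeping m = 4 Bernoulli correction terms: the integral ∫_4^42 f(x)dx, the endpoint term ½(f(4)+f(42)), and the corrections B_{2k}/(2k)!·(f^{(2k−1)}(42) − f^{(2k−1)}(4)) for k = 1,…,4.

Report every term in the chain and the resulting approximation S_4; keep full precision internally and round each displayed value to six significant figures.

S_4 ≈ 115.980

The integral term ∫_4^42 ln(x) dx = 113.437.
Endpoint term: (f(4) + f(42))/2 = (1.38629 + 3.73767)/2 = 2.56198.
Running total after boundary: 115.999.
Order-1 term: 1/12 · (0.0238095 − 0.250000) = -0.0188492.
Running total after k=1: 115.980.
Order-2 term: −1/720 · (2.69949e-05 − 0.0312500) = 4.33653e-05.
Running total after k=2: 115.980.
Order-3 term: 1/30240 · (1.83639e-07 − 0.0234375) = -7.75044e-07.
Running total after k=3: 115.980.
Order-4 term: −1/1209600 · (3.12311e-09 − 0.0439453) = 3.63304e-08.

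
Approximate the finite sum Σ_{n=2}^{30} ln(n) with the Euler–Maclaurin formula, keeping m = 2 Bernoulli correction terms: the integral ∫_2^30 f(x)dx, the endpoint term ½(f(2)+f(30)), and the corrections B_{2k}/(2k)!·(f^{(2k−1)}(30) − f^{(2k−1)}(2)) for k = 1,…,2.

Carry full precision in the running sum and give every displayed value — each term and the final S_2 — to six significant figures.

∫_2^30 ln(x) dx evaluates to 72.6496.
½[f(2) + f(30)] = ½[0.693147 + 3.40120] = 2.04717.
Integral + boundary = 74.6968.
Correction k=1: B_{2}/2! · (f^{(1)}(30) − f^{(1)}(2)) = 1/12 · (0.0333333 − 0.500000) = -0.0388889.
After k=1: 74.6579.
Correction k=2: B_{4}/4! · (f^{(3)}(30) − f^{(3)}(2)) = −1/720 · (7.40741e-05 − 0.250000) = 0.000347119.

S_2 ≈ 74.6583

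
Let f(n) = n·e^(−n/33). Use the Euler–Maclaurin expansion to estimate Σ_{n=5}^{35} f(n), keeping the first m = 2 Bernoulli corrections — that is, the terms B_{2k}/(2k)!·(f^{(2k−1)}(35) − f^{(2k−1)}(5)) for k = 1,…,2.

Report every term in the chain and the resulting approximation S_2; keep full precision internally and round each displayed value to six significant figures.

Integral: ∫_5^35 x·e^(−x/33) dx = 300.718.
Endpoint term: (f(5) + f(35))/2 = (4.29702 + 12.1186)/2 = 8.20782.
So far: 308.926.
Order-1 term: 1/12 · (-0.0209846 − 0.729192) = -0.0625147.
After k=1: 308.863.
Order-2 term: −1/720 · (0.000616627 − 0.00224794) = 2.26571e-06.

S_2 ≈ 308.863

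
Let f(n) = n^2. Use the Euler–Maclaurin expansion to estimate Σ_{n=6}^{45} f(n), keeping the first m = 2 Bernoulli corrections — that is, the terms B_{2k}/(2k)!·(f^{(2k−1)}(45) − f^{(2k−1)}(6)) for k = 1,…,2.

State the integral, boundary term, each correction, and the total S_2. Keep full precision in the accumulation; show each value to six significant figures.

S_2 ≈ 31340.0

The integral term ∫_6^45 x^2 dx = 30303.0.
½[f(6) + f(45)] = ½[36.0000 + 2025.00] = 1030.50.
So far: 31333.5.
Correction k=1: B_{2}/2! · (f^{(1)}(45) − f^{(1)}(6)) = 1/12 · (90.0000 − 12.0000) = 6.50000.
Running total after k=1: 31340.0.
Correction k=2: B_{4}/4! · (f^{(3)}(45) − f^{(3)}(6)) = −1/720 · (0.00000 − 0.00000) = 0.00000.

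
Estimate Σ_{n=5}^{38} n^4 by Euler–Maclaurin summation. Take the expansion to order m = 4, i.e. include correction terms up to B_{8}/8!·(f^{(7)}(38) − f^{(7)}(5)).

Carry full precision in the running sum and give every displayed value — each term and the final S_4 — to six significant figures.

S_4 ≈ 1.69075e+07

Integral: ∫_5^38 x^4 dx = 1.58464e+07.
Boundary: ½(f(5) + f(38)) = ½(625.000 + 2.08514e+06) = 1.04288e+06.
So far: 1.68893e+07.
Order-1 term: 1/12 · (219488 − 500.000) = 18249.0.
Partial sum through k=1: 1.69075e+07.
Order-2 term: −1/720 · (912.000 − 120.000) = -1.10000.
Partial sum through k=2: 1.69075e+07.
Order-3 term: 1/30240 · (0.00000 − 0.00000) = 0.00000.
Partial sum through k=3: 1.69075e+07.
Order-4 term: −1/1209600 · (0.00000 − 0.00000) = 0.00000.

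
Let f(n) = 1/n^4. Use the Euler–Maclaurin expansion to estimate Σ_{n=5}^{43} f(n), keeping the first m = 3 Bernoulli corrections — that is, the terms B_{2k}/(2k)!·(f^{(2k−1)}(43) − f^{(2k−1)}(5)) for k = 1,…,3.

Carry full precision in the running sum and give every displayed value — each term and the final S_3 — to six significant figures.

Integral: ∫_5^43 1/x^4 dx = 0.00266247.
Boundary: ½(f(5) + f(43)) = ½(0.00160000 + 2.92500e-07) = 0.000800146.
Integral + boundary = 0.00346262.
k=1: B_{2}/(2)! × [f^{(1)}(43) − f^{(1)}(5)] = 1/12 × (-2.72093e-08 − (-0.00128000)) = 0.000106664.
After k=1: 0.00356928.
k=2: B_{4}/(4)! × [f^{(3)}(43) − f^{(3)}(5)] = −1/720 × (-4.41471e-10 − (-0.00153600)) = -2.13333e-06.
After k=2: 0.00356715.
k=3: B_{6}/(6)! × [f^{(5)}(43) − f^{(5)}(5)] = 1/30240 × (-1.33707e-11 − (-0.00344064)) = 1.13778e-07.

S_3 ≈ 0.00356727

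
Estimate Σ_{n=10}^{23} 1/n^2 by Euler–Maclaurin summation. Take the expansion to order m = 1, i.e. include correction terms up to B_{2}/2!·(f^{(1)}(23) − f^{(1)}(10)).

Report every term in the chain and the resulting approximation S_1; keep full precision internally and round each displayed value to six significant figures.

S_1 ≈ 0.0626199

Integral: ∫_10^23 1/x^2 dx = 0.0565217.
½[f(10) + f(23)] = ½[0.0100000 + 0.00189036] = 0.00594518.
So far: 0.0624669.
Correction k=1: B_{2}/2! · (f^{(1)}(23) − f^{(1)}(10)) = 1/12 · (-0.000164379 − (-0.00200000)) = 0.000152968.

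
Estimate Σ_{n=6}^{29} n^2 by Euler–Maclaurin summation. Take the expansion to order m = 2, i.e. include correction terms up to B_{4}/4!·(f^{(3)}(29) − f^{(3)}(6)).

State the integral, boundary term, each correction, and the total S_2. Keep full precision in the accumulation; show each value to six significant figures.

Integral: ∫_6^29 x^2 dx = 8057.67.
Boundary: ½(f(6) + f(29)) = ½(36.0000 + 841.000) = 438.500.
Integral + boundary = 8496.17.
Order-1 term: 1/12 · (58.0000 − 12.0000) = 3.83333.
Partial sum through k=1: 8500.00.
Order-2 term: −1/720 · (0.00000 − 0.00000) = 0.00000.

S_2 ≈ 8500.00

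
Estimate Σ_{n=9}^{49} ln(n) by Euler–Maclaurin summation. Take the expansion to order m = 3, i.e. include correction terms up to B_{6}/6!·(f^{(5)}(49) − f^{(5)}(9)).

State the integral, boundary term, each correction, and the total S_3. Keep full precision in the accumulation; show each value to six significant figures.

Integral: ∫_9^49 ln(x) dx = 130.924.
Endpoint term: (f(9) + f(49))/2 = (2.19722 + 3.89182)/2 = 3.04452.
Integral + boundary = 133.969.
k=1: B_{2}/(2)! × [f^{(1)}(49) − f^{(1)}(9)] = 1/12 × (0.0204082 − 0.111111) = -0.00755858.
Partial sum through k=1: 133.961.
k=2: B_{4}/(4)! × [f^{(3)}(49) − f^{(3)}(9)] = −1/720 × (1.69997e-05 − 0.00274348) = 3.78678e-06.
Partial sum through k=2: 133.961.
k=3: B_{6}/(6)! × [f^{(5)}(49) − f^{(5)}(9)] = 1/30240 × (8.49632e-08 − 0.000406442) = -1.34377e-08.

S_3 ≈ 133.961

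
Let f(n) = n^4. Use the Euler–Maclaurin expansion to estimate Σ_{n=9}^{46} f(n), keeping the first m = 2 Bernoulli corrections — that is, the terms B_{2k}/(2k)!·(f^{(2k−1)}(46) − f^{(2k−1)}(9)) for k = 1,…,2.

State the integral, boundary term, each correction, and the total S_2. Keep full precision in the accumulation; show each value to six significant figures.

S_2 ≈ 4.34550e+07

∫_9^46 x^4 dx evaluates to 4.11808e+07.
½[f(9) + f(46)] = ½[6561.00 + 4.47746e+06] = 2.24201e+06.
Running total after boundary: 4.34228e+07.
k=1: B_{2}/(2)! × [f^{(1)}(46) − f^{(1)}(9)] = 1/12 × (389344 − 2916.00) = 32202.3.
After k=1: 4.34550e+07.
k=2: B_{4}/(4)! × [f^{(3)}(46) − f^{(3)}(9)] = −1/720 × (1104.00 − 216.000) = -1.23333.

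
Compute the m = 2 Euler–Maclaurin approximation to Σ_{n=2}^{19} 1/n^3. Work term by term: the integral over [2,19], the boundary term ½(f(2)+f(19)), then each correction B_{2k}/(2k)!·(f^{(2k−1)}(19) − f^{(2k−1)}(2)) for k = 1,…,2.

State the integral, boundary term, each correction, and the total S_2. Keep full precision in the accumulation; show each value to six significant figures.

∫_2^19 1/x^3 dx evaluates to 0.123615.
Endpoint term: (f(2) + f(19))/2 = (0.125000 + 0.000145794)/2 = 0.0625729.
So far: 0.186188.
k=1: B_{2}/(2)! × [f^{(1)}(19) − f^{(1)}(2)] = 1/12 × (-2.30201e-05 − (-0.187500)) = 0.0156231.
After k=1: 0.201811.
k=2: B_{4}/(4)! × [f^{(3)}(19) − f^{(3)}(2)] = −1/720 × (-1.27535e-06 − (-0.937500)) = -0.00130208.

S_2 ≈ 0.200509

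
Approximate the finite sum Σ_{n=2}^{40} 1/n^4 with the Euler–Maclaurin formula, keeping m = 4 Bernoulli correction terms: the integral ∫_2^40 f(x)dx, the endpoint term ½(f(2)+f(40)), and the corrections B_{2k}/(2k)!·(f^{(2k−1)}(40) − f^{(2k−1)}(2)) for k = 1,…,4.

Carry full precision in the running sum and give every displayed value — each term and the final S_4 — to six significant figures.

Integral: ∫_2^40 1/x^4 dx = 0.0416615.
½[f(2) + f(40)] = ½[0.0625000 + 3.90625e-07] = 0.0312502.
So far: 0.0729117.
Correction k=1: B_{2}/2! · (f^{(1)}(40) − f^{(1)}(2)) = 1/12 · (-3.90625e-08 − (-0.125000)) = 0.0104167.
Running total after k=1: 0.0833283.
Correction k=2: B_{4}/4! · (f^{(3)}(40) − f^{(3)}(2)) = −1/720 · (-7.32422e-10 − (-0.937500)) = -0.00130208.
Running total after k=2: 0.0820262.
Correction k=3: B_{6}/6! · (f^{(5)}(40) − f^{(5)}(2)) = 1/30240 · (-2.56348e-11 − (-13.1250)) = 0.000434028.
Running total after k=3: 0.0824603.
Correction k=4: B_{8}/8! · (f^{(7)}(40) − f^{(7)}(2)) = −1/1209600 · (-1.44196e-12 − (-295.312)) = -0.000244141.

S_4 ≈ 0.0822161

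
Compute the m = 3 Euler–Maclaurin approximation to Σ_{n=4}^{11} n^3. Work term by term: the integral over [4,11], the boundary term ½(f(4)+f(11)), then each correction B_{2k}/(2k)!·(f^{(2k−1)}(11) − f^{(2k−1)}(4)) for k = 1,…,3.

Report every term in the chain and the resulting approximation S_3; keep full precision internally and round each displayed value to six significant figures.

S_3 ≈ 4320.00

Integral: ∫_4^11 x^3 dx = 3596.25.
½[f(4) + f(11)] = ½[64.0000 + 1331.00] = 697.500.
Running total after boundary: 4293.75.
Order-1 term: 1/12 · (363.000 − 48.0000) = 26.2500.
After k=1: 4320.00.
Order-2 term: −1/720 · (6.00000 − 6.00000) = 0.00000.
After k=2: 4320.00.
Order-3 term: 1/30240 · (0.00000 − 0.00000) = 0.00000.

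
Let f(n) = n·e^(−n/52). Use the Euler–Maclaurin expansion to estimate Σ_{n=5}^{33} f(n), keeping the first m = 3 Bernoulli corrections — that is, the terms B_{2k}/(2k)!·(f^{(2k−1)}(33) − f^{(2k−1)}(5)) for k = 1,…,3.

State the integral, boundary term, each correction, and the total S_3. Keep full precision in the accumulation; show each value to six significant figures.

Integral: ∫_5^33 x·e^(−x/52) dx = 349.057.
Endpoint term: (f(5) + f(33))/2 = (4.54162 + 17.4946)/2 = 11.0181.
Running total after boundary: 360.075.
k=1: B_{2}/(2)! × [f^{(1)}(33) − f^{(1)}(5)] = 1/12 × (0.193705 − 0.820985) = -0.0522734.
Running total after k=1: 360.023.
k=2: B_{4}/(4)! × [f^{(3)}(33) − f^{(3)}(5)] = −1/720 × (0.000463751 − 0.000975456) = 7.10701e-07.
Running total after k=2: 360.023.
k=3: B_{6}/(6)! × [f^{(5)}(33) − f^{(5)}(5)] = 1/30240 × (3.16519e-07 − 6.09206e-07) = -9.67883e-12.

S_3 ≈ 360.023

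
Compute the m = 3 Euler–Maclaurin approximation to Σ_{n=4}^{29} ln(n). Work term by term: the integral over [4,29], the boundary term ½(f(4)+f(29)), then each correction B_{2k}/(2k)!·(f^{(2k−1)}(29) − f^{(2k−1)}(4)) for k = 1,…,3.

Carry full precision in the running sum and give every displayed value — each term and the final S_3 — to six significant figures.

∫_4^29 ln(x) dx evaluates to 67.1064.
Boundary: ½(f(4) + f(29)) = ½(1.38629 + 3.36730) = 2.37680.
Integral + boundary = 69.4832.
k=1: B_{2}/(2)! × [f^{(1)}(29) − f^{(1)}(4)] = 1/12 × (0.0344828 − 0.250000) = -0.0179598.
After k=1: 69.4652.
k=2: B_{4}/(4)! × [f^{(3)}(29) − f^{(3)}(4)] = −1/720 × (8.20042e-05 − 0.0312500) = 4.32889e-05.
After k=2: 69.4653.
k=3: B_{6}/(6)! × [f^{(5)}(29) − f^{(5)}(4)] = 1/30240 × (1.17010e-06 − 0.0234375) = -7.75011e-07.

S_3 ≈ 69.4653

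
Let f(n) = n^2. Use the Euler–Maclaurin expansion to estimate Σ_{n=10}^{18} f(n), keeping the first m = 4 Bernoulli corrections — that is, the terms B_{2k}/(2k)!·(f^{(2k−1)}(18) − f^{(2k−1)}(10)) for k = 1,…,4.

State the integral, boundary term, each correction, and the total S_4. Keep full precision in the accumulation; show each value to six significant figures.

∫_10^18 x^2 dx evaluates to 1610.67.
Boundary: ½(f(10) + f(18)) = ½(100.000 + 324.000) = 212.000.
Running total after boundary: 1822.67.
Correction k=1: B_{2}/2! · (f^{(1)}(18) − f^{(1)}(10)) = 1/12 · (36.0000 − 20.0000) = 1.33333.
After k=1: 1824.00.
Correction k=2: B_{4}/4! · (f^{(3)}(18) − f^{(3)}(10)) = −1/720 · (0.00000 − 0.00000) = 0.00000.
After k=2: 1824.00.
Correction k=3: B_{6}/6! · (f^{(5)}(18) − f^{(5)}(10)) = 1/30240 · (0.00000 − 0.00000) = 0.00000.
After k=3: 1824.00.
Correction k=4: B_{8}/8! · (f^{(7)}(18) − f^{(7)}(10)) = −1/1209600 · (0.00000 − 0.00000) = 0.00000.

S_4 ≈ 1824.00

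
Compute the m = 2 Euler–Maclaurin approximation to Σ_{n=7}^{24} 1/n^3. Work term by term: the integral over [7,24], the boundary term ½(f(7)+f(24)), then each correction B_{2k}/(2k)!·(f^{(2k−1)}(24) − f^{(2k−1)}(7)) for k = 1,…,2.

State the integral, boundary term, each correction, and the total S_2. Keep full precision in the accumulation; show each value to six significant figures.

∫_7^24 1/x^3 dx evaluates to 0.00933603.
Boundary: ½(f(7) + f(24)) = ½(0.00291545 + 7.23380e-05) = 0.00149389.
Running total after boundary: 0.0108299.
Correction k=1: B_{2}/2! · (f^{(1)}(24) − f^{(1)}(7)) = 1/12 · (-9.04225e-06 − (-0.00124948)) = 0.000103370.
After k=1: 0.0109333.
Correction k=2: B_{4}/4! · (f^{(3)}(24) − f^{(3)}(7)) = −1/720 · (-3.13967e-07 − (-0.000509992)) = -7.07886e-07.

S_2 ≈ 0.0109326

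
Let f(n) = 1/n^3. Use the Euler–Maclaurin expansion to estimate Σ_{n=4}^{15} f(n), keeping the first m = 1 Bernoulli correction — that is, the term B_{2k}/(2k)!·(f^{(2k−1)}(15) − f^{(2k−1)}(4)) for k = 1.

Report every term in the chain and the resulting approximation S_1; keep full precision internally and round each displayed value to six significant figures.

Integral: ∫_4^15 1/x^3 dx = 0.0290278.
Endpoint term: (f(4) + f(15))/2 = (0.0156250 + 0.000296296)/2 = 0.00796065.
So far: 0.0369884.
k=1: B_{2}/(2)! × [f^{(1)}(15) − f^{(1)}(4)] = 1/12 × (-5.92593e-05 − (-0.0117188)) = 0.000971624.

S_1 ≈ 0.0379601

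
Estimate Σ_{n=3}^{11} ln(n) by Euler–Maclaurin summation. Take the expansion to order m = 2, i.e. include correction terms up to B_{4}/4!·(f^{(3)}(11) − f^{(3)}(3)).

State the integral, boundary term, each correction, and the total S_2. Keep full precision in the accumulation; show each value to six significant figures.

The integral term ∫_3^11 ln(x) dx = 15.0810.
Boundary: ½(f(3) + f(11)) = ½(1.09861 + 2.39790) = 1.74825.
Running total after boundary: 16.8293.
Order-1 term: 1/12 · (0.0909091 − 0.333333) = -0.0202020.
After k=1: 16.8091.
Order-2 term: −1/720 · (0.00150263 − 0.0740741) = 0.000100794.

S_2 ≈ 16.8092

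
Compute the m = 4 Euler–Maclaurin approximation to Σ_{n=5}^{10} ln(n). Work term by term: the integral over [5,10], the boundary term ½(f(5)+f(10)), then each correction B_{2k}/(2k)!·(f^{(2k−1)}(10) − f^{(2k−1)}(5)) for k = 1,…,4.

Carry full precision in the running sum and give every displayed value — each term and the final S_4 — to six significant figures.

∫_5^10 ln(x) dx evaluates to 9.97866.
Boundary: ½(f(5) + f(10)) = ½(1.60944 + 2.30259) = 1.95601.
So far: 11.9347.
Correction k=1: B_{2}/2! · (f^{(1)}(10) − f^{(1)}(5)) = 1/12 · (0.100000 − 0.200000) = -0.00833333.
Running total after k=1: 11.9263.
Correction k=2: B_{4}/4! · (f^{(3)}(10) − f^{(3)}(5)) = −1/720 · (0.00200000 − 0.0160000) = 1.94444e-05.
Running total after k=2: 11.9264.
Correction k=3: B_{6}/6! · (f^{(5)}(10) − f^{(5)}(5)) = 1/30240 · (0.000240000 − 0.00768000) = -2.46032e-07.
Running total after k=3: 11.9264.
Correction k=4: B_{8}/8! · (f^{(7)}(10) − f^{(7)}(5)) = −1/1209600 · (7.20000e-05 − 0.00921600) = 7.55952e-09.

S_4 ≈ 11.9264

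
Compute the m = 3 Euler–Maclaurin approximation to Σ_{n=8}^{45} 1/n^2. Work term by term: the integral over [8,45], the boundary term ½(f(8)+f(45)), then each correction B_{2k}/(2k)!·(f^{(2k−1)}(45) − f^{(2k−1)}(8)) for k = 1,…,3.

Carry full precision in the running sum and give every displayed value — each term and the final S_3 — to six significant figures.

∫_8^45 1/x^2 dx evaluates to 0.102778.
½[f(8) + f(45)] = ½[0.0156250 + 0.000493827] = 0.00805941.
Integral + boundary = 0.110837.
Correction k=1: B_{2}/2! · (f^{(1)}(45) − f^{(1)}(8)) = 1/12 · (-2.19479e-05 − (-0.00390625)) = 0.000323692.
Running total after k=1: 0.111161.
Correction k=2: B_{4}/4! · (f^{(3)}(45) − f^{(3)}(8)) = −1/720 · (-1.30061e-07 − (-0.000732422)) = -1.01707e-06.
Running total after k=2: 0.111160.
Correction k=3: B_{6}/6! · (f^{(5)}(45) − f^{(5)}(8)) = 1/30240 · (-1.92684e-09 − (-0.000343323)) = 1.13532e-08.

S_3 ≈ 0.111160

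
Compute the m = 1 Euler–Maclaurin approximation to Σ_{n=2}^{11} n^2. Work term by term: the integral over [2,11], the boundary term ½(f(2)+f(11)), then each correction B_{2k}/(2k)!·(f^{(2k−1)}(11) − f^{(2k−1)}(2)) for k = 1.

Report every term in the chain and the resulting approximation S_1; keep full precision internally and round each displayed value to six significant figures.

Integral: ∫_2^11 x^2 dx = 441.000.
Endpoint term: (f(2) + f(11))/2 = (4.00000 + 121.000)/2 = 62.5000.
So far: 503.500.
k=1: B_{2}/(2)! × [f^{(1)}(11) − f^{(1)}(2)] = 1/12 × (22.0000 − 4.00000) = 1.50000.

S_1 ≈ 505.000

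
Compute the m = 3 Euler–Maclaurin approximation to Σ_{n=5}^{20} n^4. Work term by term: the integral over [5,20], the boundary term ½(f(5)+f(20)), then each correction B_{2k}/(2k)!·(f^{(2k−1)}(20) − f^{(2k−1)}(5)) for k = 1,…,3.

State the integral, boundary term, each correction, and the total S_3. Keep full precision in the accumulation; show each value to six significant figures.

S_3 ≈ 722312

Integral: ∫_5^20 x^4 dx = 639375.
Endpoint term: (f(5) + f(20))/2 = (625.000 + 160000)/2 = 80312.5.
Running total after boundary: 719688.
Order-1 term: 1/12 · (32000.0 − 500.000) = 2625.00.
After k=1: 722312.
Order-2 term: −1/720 · (480.000 − 120.000) = -0.500000.
After k=2: 722312.
Order-3 term: 1/30240 · (0.00000 − 0.00000) = 0.00000.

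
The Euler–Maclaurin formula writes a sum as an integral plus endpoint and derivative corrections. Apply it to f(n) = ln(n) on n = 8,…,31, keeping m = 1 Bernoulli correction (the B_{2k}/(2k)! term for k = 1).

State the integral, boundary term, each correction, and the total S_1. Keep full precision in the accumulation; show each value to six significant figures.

Integral: ∫_8^31 ln(x) dx = 66.8181.
Boundary: ½(f(8) + f(31)) = ½(2.07944 + 3.43399) = 2.75671.
Running total after boundary: 69.5748.
Correction k=1: B_{2}/2! · (f^{(1)}(31) − f^{(1)}(8)) = 1/12 · (0.0322581 − 0.125000) = -0.00772849.

S_1 ≈ 69.5671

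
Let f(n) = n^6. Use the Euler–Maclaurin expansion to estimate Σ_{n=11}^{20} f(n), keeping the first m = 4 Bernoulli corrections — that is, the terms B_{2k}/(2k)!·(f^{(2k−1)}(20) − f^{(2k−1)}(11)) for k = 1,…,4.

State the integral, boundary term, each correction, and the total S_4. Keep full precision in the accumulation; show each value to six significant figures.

S_4 ≈ 2.14477e+08

Integral: ∫_11^20 x^6 dx = 1.80073e+08.
Endpoint term: (f(11) + f(20))/2 = (1.77156e+06 + 6.40000e+07)/2 = 3.28858e+07.
So far: 2.12959e+08.
Correction k=1: B_{2}/2! · (f^{(1)}(20) − f^{(1)}(11)) = 1/12 · (1.92000e+07 − 966306) = 1.51947e+06.
After k=1: 2.14479e+08.
Correction k=2: B_{4}/4! · (f^{(3)}(20) − f^{(3)}(11)) = −1/720 · (960000 − 159720) = -1111.50.
After k=2: 2.14477e+08.
Correction k=3: B_{6}/6! · (f^{(5)}(20) − f^{(5)}(11)) = 1/30240 · (14400.0 − 7920.00) = 0.214286.
After k=3: 2.14477e+08.
Correction k=4: B_{8}/8! · (f^{(7)}(20) − f^{(7)}(11)) = −1/1209600 · (0.00000 − 0.00000) = 0.00000.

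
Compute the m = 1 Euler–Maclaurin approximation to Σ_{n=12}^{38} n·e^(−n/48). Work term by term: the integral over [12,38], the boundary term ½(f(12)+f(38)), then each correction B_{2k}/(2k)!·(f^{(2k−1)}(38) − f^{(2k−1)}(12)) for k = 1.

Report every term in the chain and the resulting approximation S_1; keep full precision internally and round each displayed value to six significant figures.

S_1 ≈ 385.835

Integral: ∫_12^38 x·e^(−x/48) dx = 372.595.
Endpoint term: (f(12) + f(38))/2 = (9.34561 + 17.2174)/2 = 13.2815.
So far: 385.876.
k=1: B_{2}/(2)! × [f^{(1)}(38) − f^{(1)}(12)] = 1/12 × (0.0943935 − 0.584101) = -0.0408089.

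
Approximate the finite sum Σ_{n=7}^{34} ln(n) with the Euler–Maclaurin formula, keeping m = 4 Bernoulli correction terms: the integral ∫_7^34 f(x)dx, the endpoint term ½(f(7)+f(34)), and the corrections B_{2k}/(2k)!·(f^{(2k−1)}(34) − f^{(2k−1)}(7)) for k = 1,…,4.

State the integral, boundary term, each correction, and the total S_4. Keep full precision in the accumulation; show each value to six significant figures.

S_4 ≈ 82.0016

Integral: ∫_7^34 ln(x) dx = 79.2749.
Boundary: ½(f(7) + f(34)) = ½(1.94591 + 3.52636) = 2.73614.
Integral + boundary = 82.0110.
Order-1 term: 1/12 · (0.0294118 − 0.142857) = -0.00945378.
After k=1: 82.0016.
Order-2 term: −1/720 · (5.08854e-05 − 0.00583090) = 8.02780e-06.
After k=2: 82.0016.
Order-3 term: 1/30240 · (5.28222e-07 − 0.00142798) = -4.72040e-08.
After k=3: 82.0016.
Order-4 term: −1/1209600 · (1.37082e-08 − 0.000874271) = 7.22766e-10.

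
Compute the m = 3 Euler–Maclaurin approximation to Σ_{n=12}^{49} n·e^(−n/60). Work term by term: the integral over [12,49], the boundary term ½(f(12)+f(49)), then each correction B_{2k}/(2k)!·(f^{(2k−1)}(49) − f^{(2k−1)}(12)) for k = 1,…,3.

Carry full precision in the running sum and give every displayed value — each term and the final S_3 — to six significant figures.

S_3 ≈ 662.568

Integral: ∫_12^49 x·e^(−x/60) dx = 646.876.
Endpoint term: (f(12) + f(49))/2 = (9.82477 + 21.6532)/2 = 15.7390.
So far: 662.615.
Correction k=1: B_{2}/2! · (f^{(1)}(49) − f^{(1)}(12)) = 1/12 · (0.0810154 − 0.654985) = -0.0478308.
Running total after k=1: 662.568.
Correction k=2: B_{4}/4! · (f^{(3)}(49) − f^{(3)}(12)) = −1/720 · (0.000268006 − 0.000636791) = 5.12201e-07.
Running total after k=2: 662.568.
Correction k=3: B_{6}/6! · (f^{(5)}(49) − f^{(5)}(12)) = 1/30240 · (1.42641e-07 − 3.03234e-07) = -5.31061e-12.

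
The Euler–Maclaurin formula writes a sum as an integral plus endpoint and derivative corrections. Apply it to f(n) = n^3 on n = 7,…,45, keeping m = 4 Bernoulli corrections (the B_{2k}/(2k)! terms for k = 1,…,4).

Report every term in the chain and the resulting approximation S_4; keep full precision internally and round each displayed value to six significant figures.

S_4 ≈ 1.07078e+06

Integral: ∫_7^45 x^3 dx = 1.02456e+06.
Boundary: ½(f(7) + f(45)) = ½(343.000 + 91125.0) = 45734.0.
So far: 1.07029e+06.
Order-1 term: 1/12 · (6075.00 − 147.000) = 494.000.
Partial sum through k=1: 1.07078e+06.
Order-2 term: −1/720 · (6.00000 − 6.00000) = 0.00000.
Partial sum through k=2: 1.07078e+06.
Order-3 term: 1/30240 · (0.00000 − 0.00000) = 0.00000.
Partial sum through k=3: 1.07078e+06.
Order-4 term: −1/1209600 · (0.00000 − 0.00000) = 0.00000.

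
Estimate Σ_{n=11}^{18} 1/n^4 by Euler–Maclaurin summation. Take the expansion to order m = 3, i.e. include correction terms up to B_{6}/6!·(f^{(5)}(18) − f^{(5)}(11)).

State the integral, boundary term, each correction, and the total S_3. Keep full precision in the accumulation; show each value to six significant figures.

Integral: ∫_11^18 1/x^4 dx = 0.000193282.
½[f(11) + f(18)] = ½[6.83013e-05 + 9.52599e-06] = 3.89137e-05.
Integral + boundary = 0.000232196.
Correction k=1: B_{2}/2! · (f^{(1)}(18) − f^{(1)}(11)) = 1/12 · (-2.11689e-06 − (-2.48369e-05)) = 1.89333e-06.
Partial sum through k=1: 0.000234089.
Correction k=2: B_{4}/4! · (f^{(3)}(18) − f^{(3)}(11)) = −1/720 · (-1.96008e-07 − (-6.15790e-06)) = -8.28040e-09.
Partial sum through k=2: 0.000234081.
Correction k=3: B_{6}/6! · (f^{(5)}(18) − f^{(5)}(11)) = 1/30240 · (-3.38779e-08 − (-2.84994e-06)) = 9.31236e-11.

S_3 ≈ 0.000234081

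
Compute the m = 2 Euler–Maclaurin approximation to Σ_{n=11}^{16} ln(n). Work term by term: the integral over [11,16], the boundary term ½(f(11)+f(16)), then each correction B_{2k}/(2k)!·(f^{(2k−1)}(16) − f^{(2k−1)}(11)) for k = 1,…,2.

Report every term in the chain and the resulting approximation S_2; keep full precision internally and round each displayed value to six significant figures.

∫_11^16 ln(x) dx evaluates to 12.9846.
½[f(11) + f(16)] = ½[2.39790 + 2.77259] = 2.58524.
So far: 15.5698.
Order-1 term: 1/12 · (0.0625000 − 0.0909091) = -0.00236742.
Partial sum through k=1: 15.5674.
Order-2 term: −1/720 · (0.000488281 − 0.00150263) = 1.40882e-06.

S_2 ≈ 15.5674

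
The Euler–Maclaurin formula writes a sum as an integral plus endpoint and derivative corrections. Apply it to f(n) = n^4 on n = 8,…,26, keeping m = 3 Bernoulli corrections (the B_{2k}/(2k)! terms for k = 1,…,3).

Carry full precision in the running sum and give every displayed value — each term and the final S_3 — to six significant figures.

S_3 ≈ 2.60594e+06

The integral term ∫_8^26 x^4 dx = 2.36972e+06.
½[f(8) + f(26)] = ½[4096.00 + 456976] = 230536.
Running total after boundary: 2.60026e+06.
k=1: B_{2}/(2)! × [f^{(1)}(26) − f^{(1)}(8)] = 1/12 × (70304.0 − 2048.00) = 5688.00.
Running total after k=1: 2.60595e+06.
k=2: B_{4}/(4)! × [f^{(3)}(26) − f^{(3)}(8)] = −1/720 × (624.000 − 192.000) = -0.600000.
Running total after k=2: 2.60594e+06.
k=3: B_{6}/(6)! × [f^{(5)}(26) − f^{(5)}(8)] = 1/30240 × (0.00000 − 0.00000) = 0.00000.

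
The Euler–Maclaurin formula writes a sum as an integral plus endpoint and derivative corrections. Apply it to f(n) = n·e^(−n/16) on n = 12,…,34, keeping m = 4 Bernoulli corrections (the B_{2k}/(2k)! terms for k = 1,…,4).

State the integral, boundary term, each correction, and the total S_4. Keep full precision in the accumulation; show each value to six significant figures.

∫_12^34 x·e^(−x/16) dx evaluates to 116.074.
Boundary: ½(f(12) + f(34)) = ½(5.66840 + 4.06072) = 4.86456.
Running total after boundary: 120.938.
Order-1 term: 1/12 · (-0.134362 − 0.118092) = -0.0210378.
After k=1: 120.917.
Order-2 term: −1/720 · (0.000408218 − 0.00415166) = 5.19922e-06.
After k=2: 120.917.
Order-3 term: 1/30240 · (5.23941e-06 − 3.06329e-05) = -8.39732e-10.
After k=3: 120.917.
Order-4 term: −1/1209600 · (3.47040e-08 − 1.75970e-07) = 1.16788e-13.

S_4 ≈ 120.917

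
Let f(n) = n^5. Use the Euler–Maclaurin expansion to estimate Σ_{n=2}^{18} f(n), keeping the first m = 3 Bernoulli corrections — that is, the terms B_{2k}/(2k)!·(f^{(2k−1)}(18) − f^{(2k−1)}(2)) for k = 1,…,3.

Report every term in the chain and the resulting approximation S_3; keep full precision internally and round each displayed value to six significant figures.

The integral term ∫_2^18 x^5 dx = 5.66869e+06.
½[f(2) + f(18)] = ½[32.0000 + 1.88957e+06] = 944800.
Running total after boundary: 6.61349e+06.
Order-1 term: 1/12 · (524880 − 80.0000) = 43733.3.
After k=1: 6.65723e+06.
Order-2 term: −1/720 · (19440.0 − 240.000) = -26.6667.
After k=2: 6.65720e+06.
Order-3 term: 1/30240 · (120.000 − 120.000) = 0.00000.

S_3 ≈ 6.65720e+06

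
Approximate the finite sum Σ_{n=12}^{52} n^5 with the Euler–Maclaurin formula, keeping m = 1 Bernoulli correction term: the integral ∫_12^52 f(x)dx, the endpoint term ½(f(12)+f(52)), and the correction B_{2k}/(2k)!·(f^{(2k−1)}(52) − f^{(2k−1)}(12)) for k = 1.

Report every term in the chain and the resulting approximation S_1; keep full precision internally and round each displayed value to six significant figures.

∫_12^52 x^5 dx evaluates to 3.29460e+09.
Endpoint term: (f(12) + f(52))/2 = (248832 + 3.80204e+08)/2 = 1.90226e+08.
So far: 3.48483e+09.
k=1: B_{2}/(2)! × [f^{(1)}(52) − f^{(1)}(12)] = 1/12 × (3.65581e+07 − 103680) = 3.03787e+06.

S_1 ≈ 3.48787e+09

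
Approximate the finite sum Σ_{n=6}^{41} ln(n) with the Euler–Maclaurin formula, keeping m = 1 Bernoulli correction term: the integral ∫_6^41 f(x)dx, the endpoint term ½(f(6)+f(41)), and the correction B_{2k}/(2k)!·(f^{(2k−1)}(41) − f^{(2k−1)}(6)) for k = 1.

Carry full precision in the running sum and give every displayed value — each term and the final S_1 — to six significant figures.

Integral: ∫_6^41 ln(x) dx = 106.506.
½[f(6) + f(41)] = ½[1.79176 + 3.71357] = 2.75267.
So far: 109.259.
Correction k=1: B_{2}/2! · (f^{(1)}(41) − f^{(1)}(6)) = 1/12 · (0.0243902 − 0.166667) = -0.0118564.

S_1 ≈ 109.247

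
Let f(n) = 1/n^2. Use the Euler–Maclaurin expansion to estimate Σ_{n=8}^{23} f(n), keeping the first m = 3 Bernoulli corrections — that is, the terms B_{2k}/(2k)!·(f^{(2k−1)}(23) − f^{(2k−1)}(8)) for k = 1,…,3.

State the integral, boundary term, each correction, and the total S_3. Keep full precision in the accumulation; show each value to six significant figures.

S_3 ≈ 0.0905902

The integral term ∫_8^23 1/x^2 dx = 0.0815217.
Boundary: ½(f(8) + f(23)) = ½(0.0156250 + 0.00189036) = 0.00875768.
So far: 0.0902794.
Order-1 term: 1/12 · (-0.000164379 − (-0.00390625)) = 0.000311823.
After k=1: 0.0905912.
Order-2 term: −1/720 · (-3.72883e-06 − (-0.000732422)) = -1.01207e-06.
After k=2: 0.0905902.
Order-3 term: 1/30240 · (-2.11465e-07 − (-0.000343323)) = 1.13463e-08.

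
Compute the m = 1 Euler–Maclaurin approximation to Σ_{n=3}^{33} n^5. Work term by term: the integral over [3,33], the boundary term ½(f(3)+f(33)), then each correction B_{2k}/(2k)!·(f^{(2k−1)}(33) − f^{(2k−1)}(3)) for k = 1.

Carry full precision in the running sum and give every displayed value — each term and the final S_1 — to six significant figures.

S_1 ≈ 2.35306e+08

The integral term ∫_3^33 x^5 dx = 2.15245e+08.
Boundary: ½(f(3) + f(33)) = ½(243.000 + 3.91354e+07) = 1.95678e+07.
So far: 2.34812e+08.
Correction k=1: B_{2}/2! · (f^{(1)}(33) − f^{(1)}(3)) = 1/12 · (5.92960e+06 − 405.000) = 494100.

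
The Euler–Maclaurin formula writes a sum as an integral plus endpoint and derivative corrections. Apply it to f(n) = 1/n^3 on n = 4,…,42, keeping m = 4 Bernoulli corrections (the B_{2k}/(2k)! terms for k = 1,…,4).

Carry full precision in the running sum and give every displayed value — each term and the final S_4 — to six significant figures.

S_4 ≈ 0.0397431

The integral term ∫_4^42 1/x^3 dx = 0.0309666.
Boundary: ½(f(4) + f(42)) = ½(0.0156250 + 1.34975e-05) = 0.00781925.
Integral + boundary = 0.0387858.
Order-1 term: 1/12 · (-9.64104e-07 − (-0.0117188)) = 0.000976482.
Partial sum through k=1: 0.0397623.
Order-2 term: −1/720 · (-1.09309e-08 − (-0.0146484)) = -2.03450e-05.
Partial sum through k=2: 0.0397419.
Order-3 term: 1/30240 · (-2.60259e-10 − (-0.0384521)) = 1.27157e-06.
Partial sum through k=3: 0.0397432.
Order-4 term: −1/1209600 · (-1.06228e-11 − (-0.173035)) = -1.43051e-07.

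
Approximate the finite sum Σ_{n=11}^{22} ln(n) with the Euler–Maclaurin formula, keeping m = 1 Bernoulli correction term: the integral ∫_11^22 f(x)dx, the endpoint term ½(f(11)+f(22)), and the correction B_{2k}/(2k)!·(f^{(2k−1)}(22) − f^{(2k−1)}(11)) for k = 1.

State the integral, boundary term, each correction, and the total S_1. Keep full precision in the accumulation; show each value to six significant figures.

The integral term ∫_11^22 ln(x) dx = 30.6261.
½[f(11) + f(22)] = ½[2.39790 + 3.09104] = 2.74447.
Running total after boundary: 33.3706.
k=1: B_{2}/(2)! × [f^{(1)}(22) − f^{(1)}(11)] = 1/12 × (0.0454545 − 0.0909091) = -0.00378788.

S_1 ≈ 33.3668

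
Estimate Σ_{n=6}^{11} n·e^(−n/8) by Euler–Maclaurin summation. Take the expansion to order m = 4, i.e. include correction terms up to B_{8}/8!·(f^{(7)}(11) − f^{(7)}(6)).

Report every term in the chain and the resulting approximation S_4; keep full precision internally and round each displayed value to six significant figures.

∫_6^11 x·e^(−x/8) dx evaluates to 14.4734.
Endpoint term: (f(6) + f(11))/2 = (2.83420 + 2.78124)/2 = 2.80772.
Integral + boundary = 17.2812.
k=1: B_{2}/(2)! × [f^{(1)}(11) − f^{(1)}(6)] = 1/12 × (-0.0948148 − 0.118092) = -0.0177422.
Running total after k=1: 17.2634.
k=2: B_{4}/(4)! × [f^{(3)}(11) − f^{(3)}(6)] = −1/720 × (0.00641976 − 0.0166066) = 1.41484e-05.
Running total after k=2: 17.2634.
k=3: B_{6}/(6)! × [f^{(5)}(11) − f^{(5)}(6)] = 1/30240 × (0.000223766 − 0.000490126) = -8.80823e-09.
Running total after k=3: 17.2634.
k=4: B_{8}/(8)! × [f^{(7)}(11) − f^{(7)}(6)] = −1/1209600 × (5.42535e-06 − 1.12621e-05) = 4.82535e-12.

S_4 ≈ 17.2634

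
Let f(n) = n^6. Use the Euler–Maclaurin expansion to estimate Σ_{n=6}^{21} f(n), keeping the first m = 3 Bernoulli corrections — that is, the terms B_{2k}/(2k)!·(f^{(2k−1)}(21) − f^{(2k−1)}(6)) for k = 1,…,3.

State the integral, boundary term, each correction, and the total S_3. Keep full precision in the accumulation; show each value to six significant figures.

S_3 ≈ 3.02201e+08

Integral: ∫_6^21 x^6 dx = 2.57258e+08.
Endpoint term: (f(6) + f(21))/2 = (46656.0 + 8.57661e+07)/2 = 4.29064e+07.
So far: 3.00165e+08.
Correction k=1: B_{2}/2! · (f^{(1)}(21) − f^{(1)}(6)) = 1/12 · (2.45046e+07 − 46656.0) = 2.03816e+06.
Running total after k=1: 3.02203e+08.
Correction k=2: B_{4}/4! · (f^{(3)}(21) − f^{(3)}(6)) = −1/720 · (1.11132e+06 − 25920.0) = -1507.50.
Running total after k=2: 3.02201e+08.
Correction k=3: B_{6}/6! · (f^{(5)}(21) − f^{(5)}(6)) = 1/30240 · (15120.0 − 4320.00) = 0.357143.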